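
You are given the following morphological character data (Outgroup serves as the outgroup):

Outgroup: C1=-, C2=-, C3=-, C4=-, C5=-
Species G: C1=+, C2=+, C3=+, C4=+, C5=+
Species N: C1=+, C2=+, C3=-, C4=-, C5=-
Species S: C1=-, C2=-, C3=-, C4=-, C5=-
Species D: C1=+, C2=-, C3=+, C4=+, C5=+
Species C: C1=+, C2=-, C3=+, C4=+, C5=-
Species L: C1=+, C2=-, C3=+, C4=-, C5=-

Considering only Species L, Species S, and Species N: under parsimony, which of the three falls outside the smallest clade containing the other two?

Species S

The outgroup has state '-' for every character, so '+' is the derived state throughout.
Only Species C, Species D, Species G, Species L, and Species N show the derived state '+' for C1, supporting them as a clade.
C2 (state '+') occurs in Species G and Species N but conflicts with the nesting implied by the other characters — most parsimoniously interpreted as homoplasy.
C3: derived state '+' in Species C, Species D, Species G, and Species L only — synapomorphy for {Species C, Species D, Species G, Species L}.
Only Species C, Species D, and Species G show the derived state '+' for C4, supporting them as a clade.
Only Species D and Species G show the derived state '+' for C5, supporting them as a clade.
Most parsimonious ingroup topology: (((((Species G,Species D),Species C),Species L),Species N),Species S).
Species L and Species N share a more recent common ancestor with each other than either does with Species S, so Species S is the least closely related of the three.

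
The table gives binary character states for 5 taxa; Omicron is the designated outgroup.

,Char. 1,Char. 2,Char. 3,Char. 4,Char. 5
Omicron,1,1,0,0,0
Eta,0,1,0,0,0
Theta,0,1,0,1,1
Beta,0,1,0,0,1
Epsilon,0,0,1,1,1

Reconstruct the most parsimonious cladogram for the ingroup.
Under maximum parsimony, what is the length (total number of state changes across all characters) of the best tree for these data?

Character polarity is set by the outgroup: the derived state is whichever differs from the outgroup's state, so for Char. 1, Char. 2 the derived state is '0', and for the remaining characters it is '1'.
All ingroup taxa share the derived state '0' for Char. 1; it defines the ingroup but does not resolve relationships within it.
Char. 2 (derived state '0') is unique to Epsilon (autapomorphy; uninformative for grouping).
Char. 3 (derived state '1') is unique to Epsilon (autapomorphy; uninformative for grouping).
Char. 4: derived state '1' in Epsilon and Theta only — synapomorphy for {Epsilon, Theta}.
Only Beta, Epsilon, and Theta show the derived state '1' for Char. 5, supporting them as a clade.
Most parsimonious ingroup topology: (Eta,((Theta,Epsilon),Beta)).
Changes per character on this tree: Char. 1: 1; Char. 2: 1; Char. 3: 1; Char. 4: 1; Char. 5: 1.
Total = 5.

5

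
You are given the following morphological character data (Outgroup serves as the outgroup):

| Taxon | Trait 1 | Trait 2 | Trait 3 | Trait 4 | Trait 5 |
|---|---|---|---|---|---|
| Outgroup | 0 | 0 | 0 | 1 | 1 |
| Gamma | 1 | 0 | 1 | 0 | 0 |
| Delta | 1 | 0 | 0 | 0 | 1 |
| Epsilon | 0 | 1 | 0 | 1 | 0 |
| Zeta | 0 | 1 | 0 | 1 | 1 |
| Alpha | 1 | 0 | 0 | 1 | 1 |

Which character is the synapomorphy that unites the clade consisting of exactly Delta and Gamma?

Character polarity is set by the outgroup: the derived state is whichever differs from the outgroup's state, so for Trait 4, Trait 5 the derived state is '0', and for the remaining characters it is '1'.
Trait 1: derived state '1' in Alpha, Delta, and Gamma only — synapomorphy for {Alpha, Delta, Gamma}.
Trait 2 (derived state '1') is shared by Epsilon and Zeta — a synapomorphy uniting that clade.
Trait 3: derived state '1' in Gamma only — an autapomorphy, so it tells us nothing about relationships among taxa.
Trait 4 (derived state '0') is shared by Delta and Gamma — a synapomorphy uniting that clade.
Trait 5 groups Epsilon and Gamma, which is incompatible with the clades supported by the remaining characters; treating it as convergent (homoplasy) costs fewer steps than any alternative tree.
Most parsimonious ingroup topology: (((Gamma,Delta),Alpha),(Epsilon,Zeta)).
The clade {Delta, Gamma} is supported by Trait 4: its derived state '0' occurs in exactly those taxa and in no other taxon (including the outgroup).

Trait 4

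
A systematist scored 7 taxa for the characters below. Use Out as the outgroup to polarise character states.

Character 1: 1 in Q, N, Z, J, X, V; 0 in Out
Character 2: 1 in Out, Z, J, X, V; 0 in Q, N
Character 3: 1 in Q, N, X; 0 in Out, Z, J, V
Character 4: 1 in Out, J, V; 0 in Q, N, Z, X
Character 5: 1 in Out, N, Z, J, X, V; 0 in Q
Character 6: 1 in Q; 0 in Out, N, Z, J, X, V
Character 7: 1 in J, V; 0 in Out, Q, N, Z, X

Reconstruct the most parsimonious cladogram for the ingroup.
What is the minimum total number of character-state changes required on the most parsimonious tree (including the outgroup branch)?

7

Character polarity is set by the outgroup: the derived state is whichever differs from the outgroup's state, so for Character 2, Character 4, Character 5 the derived state is '0', and for the remaining characters it is '1'.
Character 1 (derived state '1') is shared by all ingroup taxa — unites the whole ingroup.
Only N and Q show the derived state '0' for Character 2, supporting them as a clade.
Character 3 (derived state '1') is shared by N, Q, and X — a synapomorphy uniting that clade.
Character 4 (derived state '0') is shared by N, Q, X, and Z — a synapomorphy uniting that clade.
Character 5: derived state '0' in Q only — an autapomorphy, so it tells us nothing about relationships among taxa.
Character 6: derived state '1' in Q only — an autapomorphy, so it tells us nothing about relationships among taxa.
Only J and V show the derived state '1' for Character 7, supporting them as a clade.
Most parsimonious ingroup topology: ((((Q,N),X),Z),(J,V)).
Changes per character on this tree: Character 1: 1; Character 2: 1; Character 3: 1; Character 4: 1; Character 5: 1; Character 6: 1; Character 7: 1.
Total = 7.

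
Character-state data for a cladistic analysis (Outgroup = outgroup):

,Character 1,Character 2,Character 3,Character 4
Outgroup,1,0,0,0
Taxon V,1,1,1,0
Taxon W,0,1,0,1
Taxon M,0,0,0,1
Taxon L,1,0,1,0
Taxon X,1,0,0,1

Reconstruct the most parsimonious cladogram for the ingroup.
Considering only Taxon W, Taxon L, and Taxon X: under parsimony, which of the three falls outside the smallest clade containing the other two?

Character polarity is set by the outgroup: the derived state is whichever differs from the outgroup's state, so for Character 1 the derived state is '0', and for the remaining characters it is '1'.
Character 1: derived state '0' in Taxon M and Taxon W only — synapomorphy for {Taxon M, Taxon W}.
Character 2 groups Taxon V and Taxon W, which is incompatible with the clades supported by the remaining characters; treating it as convergent (homoplasy) costs fewer steps than any alternative tree.
Character 3: derived state '1' in Taxon L and Taxon V only — synapomorphy for {Taxon L, Taxon V}.
Character 4 (derived state '1') is shared by Taxon M, Taxon W, and Taxon X — a synapomorphy uniting that clade.
Most parsimonious ingroup topology: ((Taxon V,Taxon L),((Taxon W,Taxon M),Taxon X)).
Taxon X and Taxon W share a more recent common ancestor with each other than either does with Taxon L, so Taxon L is the least closely related of the three.

Taxon L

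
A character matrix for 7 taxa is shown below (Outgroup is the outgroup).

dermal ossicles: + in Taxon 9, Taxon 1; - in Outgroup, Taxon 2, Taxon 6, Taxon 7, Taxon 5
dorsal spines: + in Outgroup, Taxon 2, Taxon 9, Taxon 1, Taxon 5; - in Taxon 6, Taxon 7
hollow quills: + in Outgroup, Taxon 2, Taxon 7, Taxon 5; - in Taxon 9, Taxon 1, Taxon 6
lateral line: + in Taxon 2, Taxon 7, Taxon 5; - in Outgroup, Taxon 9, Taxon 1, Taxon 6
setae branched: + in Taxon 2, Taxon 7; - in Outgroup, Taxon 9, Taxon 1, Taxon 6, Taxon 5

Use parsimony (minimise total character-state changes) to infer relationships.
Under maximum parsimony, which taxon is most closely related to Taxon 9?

Taxon 1

Character polarity is set by the outgroup: the derived state is whichever differs from the outgroup's state, so for dorsal spines, hollow quills the derived state is '-', and for the remaining characters it is '+'.
dermal ossicles (derived state '+') is shared by Taxon 1 and Taxon 9 — a synapomorphy uniting that clade.
dorsal spines groups Taxon 6 and Taxon 7, which is incompatible with the clades supported by the remaining characters; treating it as convergent (homoplasy) costs fewer steps than any alternative tree.
hollow quills: derived state '-' in Taxon 1, Taxon 6, and Taxon 9 only — synapomorphy for {Taxon 1, Taxon 6, Taxon 9}.
lateral line (derived state '+') is shared by Taxon 2, Taxon 5, and Taxon 7 — a synapomorphy uniting that clade.
Only Taxon 2 and Taxon 7 show the derived state '+' for setae branched, supporting them as a clade.
Most parsimonious ingroup topology: (((Taxon 2,Taxon 7),Taxon 5),((Taxon 9,Taxon 1),Taxon 6)).
Taxon 9 and Taxon 1 form a cherry on this tree, so they are sister taxa.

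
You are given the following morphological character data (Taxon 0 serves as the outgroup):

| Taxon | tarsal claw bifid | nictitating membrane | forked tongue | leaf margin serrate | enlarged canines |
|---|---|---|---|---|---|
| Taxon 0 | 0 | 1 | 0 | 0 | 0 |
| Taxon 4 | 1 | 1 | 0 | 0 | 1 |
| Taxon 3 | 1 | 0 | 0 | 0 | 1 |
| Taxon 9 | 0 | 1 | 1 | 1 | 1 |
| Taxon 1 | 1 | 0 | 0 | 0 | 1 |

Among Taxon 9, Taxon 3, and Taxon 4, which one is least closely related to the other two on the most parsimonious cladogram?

Taxon 9

Character polarity is set by the outgroup: the derived state is whichever differs from the outgroup's state, so for nictitating membrane the derived state is '0', and for the remaining characters it is '1'.
tarsal claw bifid (derived state '1') is shared by Taxon 1, Taxon 3, and Taxon 4 — a synapomorphy uniting that clade.
nictitating membrane: derived state '0' in Taxon 1 and Taxon 3 only — synapomorphy for {Taxon 1, Taxon 3}.
forked tongue (derived state '1') is unique to Taxon 9 (autapomorphy; uninformative for grouping).
leaf margin serrate: derived state '1' in Taxon 9 only — an autapomorphy, so it tells us nothing about relationships among taxa.
enlarged canines (derived state '1') is shared by all ingroup taxa — unites the whole ingroup.
Most parsimonious ingroup topology: ((Taxon 4,(Taxon 3,Taxon 1)),Taxon 9).
Taxon 3 and Taxon 4 share a more recent common ancestor with each other than either does with Taxon 9, so Taxon 9 is the least closely related of the three.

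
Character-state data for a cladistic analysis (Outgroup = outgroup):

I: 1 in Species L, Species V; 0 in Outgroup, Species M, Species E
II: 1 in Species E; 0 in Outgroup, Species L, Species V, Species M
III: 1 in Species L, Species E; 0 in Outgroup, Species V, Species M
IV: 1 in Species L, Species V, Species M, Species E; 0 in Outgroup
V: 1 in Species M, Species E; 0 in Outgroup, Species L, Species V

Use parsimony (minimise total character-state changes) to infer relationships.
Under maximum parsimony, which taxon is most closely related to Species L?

The outgroup has state '0' for every character, so '1' is the derived state throughout.
I: derived state '1' in Species L and Species V only — synapomorphy for {Species L, Species V}.
II: derived state '1' in Species E only — an autapomorphy, so it tells us nothing about relationships among taxa.
III groups Species E and Species L, which is incompatible with the clades supported by the remaining characters; treating it as convergent (homoplasy) costs fewer steps than any alternative tree.
IV (derived state '1') is shared by all ingroup taxa — unites the whole ingroup.
Only Species E and Species M show the derived state '1' for V, supporting them as a clade.
Most parsimonious ingroup topology: ((Species L,Species V),(Species M,Species E)).
Species L and Species V form a cherry on this tree, so they are sister taxa.

Species V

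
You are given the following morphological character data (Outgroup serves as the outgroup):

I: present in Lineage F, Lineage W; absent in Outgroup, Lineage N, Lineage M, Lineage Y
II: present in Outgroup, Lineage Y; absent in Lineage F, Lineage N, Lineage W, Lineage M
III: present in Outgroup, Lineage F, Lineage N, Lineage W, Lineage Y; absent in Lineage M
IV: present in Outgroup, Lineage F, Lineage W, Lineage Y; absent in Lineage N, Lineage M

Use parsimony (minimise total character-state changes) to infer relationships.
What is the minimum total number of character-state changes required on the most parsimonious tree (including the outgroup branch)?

4

Character polarity is set by the outgroup: the derived state is whichever differs from the outgroup's state, so for II, III, IV the derived state is 'absent', and for the remaining characters it is 'present'.
I: derived state 'present' in Lineage F and Lineage W only — synapomorphy for {Lineage F, Lineage W}.
II (derived state 'absent') is shared by Lineage F, Lineage M, Lineage N, and Lineage W — a synapomorphy uniting that clade.
III: derived state 'absent' in Lineage M only — an autapomorphy, so it tells us nothing about relationships among taxa.
IV: derived state 'absent' in Lineage M and Lineage N only — synapomorphy for {Lineage M, Lineage N}.
Most parsimonious ingroup topology: (((Lineage F,Lineage W),(Lineage N,Lineage M)),Lineage Y).
Changes per character on this tree: I: 1; II: 1; III: 1; IV: 1.
Total = 4.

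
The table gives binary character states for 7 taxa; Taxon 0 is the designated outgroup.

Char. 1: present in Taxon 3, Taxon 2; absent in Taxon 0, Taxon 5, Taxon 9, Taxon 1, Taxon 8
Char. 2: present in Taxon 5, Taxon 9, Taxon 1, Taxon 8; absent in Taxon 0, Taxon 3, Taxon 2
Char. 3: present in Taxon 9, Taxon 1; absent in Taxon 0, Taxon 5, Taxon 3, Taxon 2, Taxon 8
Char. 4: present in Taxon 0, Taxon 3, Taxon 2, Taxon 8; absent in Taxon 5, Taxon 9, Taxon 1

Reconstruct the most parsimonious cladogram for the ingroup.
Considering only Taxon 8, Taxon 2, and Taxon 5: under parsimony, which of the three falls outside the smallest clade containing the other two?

Taxon 2

Character polarity is set by the outgroup: the derived state is whichever differs from the outgroup's state, so for Char. 4 the derived state is 'absent', and for the remaining characters it is 'present'.
Only Taxon 2 and Taxon 3 show the derived state 'present' for Char. 1, supporting them as a clade.
Char. 2: derived state 'present' in Taxon 1, Taxon 5, Taxon 8, and Taxon 9 only — synapomorphy for {Taxon 1, Taxon 5, Taxon 8, Taxon 9}.
Char. 3 (derived state 'present') is shared by Taxon 1 and Taxon 9 — a synapomorphy uniting that clade.
Char. 4 (derived state 'absent') is shared by Taxon 1, Taxon 5, and Taxon 9 — a synapomorphy uniting that clade.
Most parsimonious ingroup topology: (((Taxon 5,(Taxon 9,Taxon 1)),Taxon 8),(Taxon 3,Taxon 2)).
Taxon 8 and Taxon 5 share a more recent common ancestor with each other than either does with Taxon 2, so Taxon 2 is the least closely related of the three.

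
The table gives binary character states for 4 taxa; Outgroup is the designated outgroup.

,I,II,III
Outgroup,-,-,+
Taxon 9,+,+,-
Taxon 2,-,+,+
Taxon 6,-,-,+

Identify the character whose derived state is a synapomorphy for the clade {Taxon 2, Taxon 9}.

Character polarity is set by the outgroup: the derived state is whichever differs from the outgroup's state, so for III the derived state is '-', and for the remaining characters it is '+'.
I (derived state '+') is unique to Taxon 9 (autapomorphy; uninformative for grouping).
II (derived state '+') is shared by Taxon 2 and Taxon 9 — a synapomorphy uniting that clade.
III (derived state '-') is unique to Taxon 9 (autapomorphy; uninformative for grouping).
Most parsimonious ingroup topology: ((Taxon 9,Taxon 2),Taxon 6).
The clade {Taxon 2, Taxon 9} is supported by II: its derived state '+' occurs in exactly those taxa and in no other taxon (including the outgroup).

II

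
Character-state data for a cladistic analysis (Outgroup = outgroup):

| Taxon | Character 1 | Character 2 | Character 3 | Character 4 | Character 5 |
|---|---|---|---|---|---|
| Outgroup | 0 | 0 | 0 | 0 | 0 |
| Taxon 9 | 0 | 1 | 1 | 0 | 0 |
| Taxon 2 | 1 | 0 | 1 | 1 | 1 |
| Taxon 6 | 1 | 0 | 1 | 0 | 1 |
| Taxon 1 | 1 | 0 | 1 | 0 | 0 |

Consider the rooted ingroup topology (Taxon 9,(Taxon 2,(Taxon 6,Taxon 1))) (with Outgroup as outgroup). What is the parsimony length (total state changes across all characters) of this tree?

6

Map each character onto (Taxon 9,(Taxon 2,(Taxon 6,Taxon 1))) (rooted by Outgroup) and count the minimum state changes it requires (Fitch parsimony):
Character 1: 1; Character 2: 1; Character 3: 1; Character 4: 1; Character 5: 2.
Total tree length = 6.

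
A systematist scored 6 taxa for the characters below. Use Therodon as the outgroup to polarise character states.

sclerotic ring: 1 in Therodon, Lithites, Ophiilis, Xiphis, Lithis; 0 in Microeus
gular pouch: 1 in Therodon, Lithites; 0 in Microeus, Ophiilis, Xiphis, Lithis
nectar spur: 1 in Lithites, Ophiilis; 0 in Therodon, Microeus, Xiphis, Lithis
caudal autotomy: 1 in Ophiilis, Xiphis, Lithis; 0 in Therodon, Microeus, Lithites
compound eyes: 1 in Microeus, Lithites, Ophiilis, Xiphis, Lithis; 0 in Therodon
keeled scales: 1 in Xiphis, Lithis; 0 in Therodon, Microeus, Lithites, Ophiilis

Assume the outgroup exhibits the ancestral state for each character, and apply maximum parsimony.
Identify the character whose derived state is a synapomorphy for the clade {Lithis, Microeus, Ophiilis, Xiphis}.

gular pouch

Character polarity is set by the outgroup: the derived state is whichever differs from the outgroup's state, so for sclerotic ring, gular pouch the derived state is '0', and for the remaining characters it is '1'.
sclerotic ring (derived state '0') is unique to Microeus (autapomorphy; uninformative for grouping).
gular pouch: derived state '0' in Lithis, Microeus, Ophiilis, and Xiphis only — synapomorphy for {Lithis, Microeus, Ophiilis, Xiphis}.
nectar spur groups Lithites and Ophiilis, which is incompatible with the clades supported by the remaining characters; treating it as convergent (homoplasy) costs fewer steps than any alternative tree.
Only Lithis, Ophiilis, and Xiphis show the derived state '1' for caudal autotomy, supporting them as a clade.
All ingroup taxa share the derived state '1' for compound eyes; it defines the ingroup but does not resolve relationships within it.
keeled scales (derived state '1') is shared by Lithis and Xiphis — a synapomorphy uniting that clade.
Most parsimonious ingroup topology: ((Microeus,(Ophiilis,(Xiphis,Lithis))),Lithites).
The clade {Lithis, Microeus, Ophiilis, Xiphis} is supported by gular pouch: its derived state '0' occurs in exactly those taxa and in no other taxon (including the outgroup).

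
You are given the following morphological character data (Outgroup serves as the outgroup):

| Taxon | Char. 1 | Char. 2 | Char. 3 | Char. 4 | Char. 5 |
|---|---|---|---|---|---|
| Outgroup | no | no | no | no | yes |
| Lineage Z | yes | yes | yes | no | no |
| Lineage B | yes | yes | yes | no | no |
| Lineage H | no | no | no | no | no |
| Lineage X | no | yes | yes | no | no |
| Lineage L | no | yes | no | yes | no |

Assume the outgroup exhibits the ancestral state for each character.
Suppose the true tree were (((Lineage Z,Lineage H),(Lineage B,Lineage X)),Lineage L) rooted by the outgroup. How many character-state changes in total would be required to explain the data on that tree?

8

Map each character onto (((Lineage Z,Lineage H),(Lineage B,Lineage X)),Lineage L) (rooted by Outgroup) and count the minimum state changes it requires (Fitch parsimony):
Char. 1: 2; Char. 2: 2; Char. 3: 2; Char. 4: 1; Char. 5: 1.
Total tree length = 8.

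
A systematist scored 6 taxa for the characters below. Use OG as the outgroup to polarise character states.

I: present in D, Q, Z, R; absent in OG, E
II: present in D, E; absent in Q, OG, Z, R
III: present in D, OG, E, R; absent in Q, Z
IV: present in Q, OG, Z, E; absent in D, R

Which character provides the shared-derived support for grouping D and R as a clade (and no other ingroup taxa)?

IV

Character polarity is set by the outgroup: the derived state is whichever differs from the outgroup's state, so for III, IV the derived state is 'absent', and for the remaining characters it is 'present'.
Only D, Q, R, and Z show the derived state 'present' for I, supporting them as a clade.
II groups D and E, which is incompatible with the clades supported by the remaining characters; treating it as convergent (homoplasy) costs fewer steps than any alternative tree.
III (derived state 'absent') is shared by Q and Z — a synapomorphy uniting that clade.
Only D and R show the derived state 'absent' for IV, supporting them as a clade.
Most parsimonious ingroup topology: (((R,D),(Q,Z)),E).
The clade {D, R} is supported by IV: its derived state 'absent' occurs in exactly those taxa and in no other taxon (including the outgroup).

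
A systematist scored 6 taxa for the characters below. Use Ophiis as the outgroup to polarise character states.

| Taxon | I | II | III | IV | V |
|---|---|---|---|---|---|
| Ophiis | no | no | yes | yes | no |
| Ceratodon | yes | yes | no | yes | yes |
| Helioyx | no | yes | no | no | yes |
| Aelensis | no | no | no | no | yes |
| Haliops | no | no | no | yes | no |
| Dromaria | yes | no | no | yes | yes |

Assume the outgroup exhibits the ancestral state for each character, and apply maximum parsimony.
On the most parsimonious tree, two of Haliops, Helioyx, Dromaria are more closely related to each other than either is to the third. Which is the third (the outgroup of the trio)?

Character polarity is set by the outgroup: the derived state is whichever differs from the outgroup's state, so for III, IV the derived state is 'no', and for the remaining characters it is 'yes'.
I: derived state 'yes' in Ceratodon and Dromaria only — synapomorphy for {Ceratodon, Dromaria}.
II (state 'yes') occurs in Ceratodon and Helioyx but conflicts with the nesting implied by the other characters — most parsimoniously interpreted as homoplasy.
III (derived state 'no') is shared by all ingroup taxa — unites the whole ingroup.
IV (derived state 'no') is shared by Aelensis and Helioyx — a synapomorphy uniting that clade.
Only Aelensis, Ceratodon, Dromaria, and Helioyx show the derived state 'yes' for V, supporting them as a clade.
Most parsimonious ingroup topology: (((Ceratodon,Dromaria),(Helioyx,Aelensis)),Haliops).
Dromaria and Helioyx share a more recent common ancestor with each other than either does with Haliops, so Haliops is the least closely related of the three.

Haliops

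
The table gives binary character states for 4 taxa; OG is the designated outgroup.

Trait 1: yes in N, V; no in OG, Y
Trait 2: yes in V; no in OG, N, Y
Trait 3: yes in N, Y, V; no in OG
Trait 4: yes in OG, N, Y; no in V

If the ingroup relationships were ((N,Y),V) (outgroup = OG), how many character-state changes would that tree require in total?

Map each character onto ((N,Y),V) (rooted by OG) and count the minimum state changes it requires (Fitch parsimony):
Trait 1: 2; Trait 2: 1; Trait 3: 1; Trait 4: 1.
Total tree length = 5.

5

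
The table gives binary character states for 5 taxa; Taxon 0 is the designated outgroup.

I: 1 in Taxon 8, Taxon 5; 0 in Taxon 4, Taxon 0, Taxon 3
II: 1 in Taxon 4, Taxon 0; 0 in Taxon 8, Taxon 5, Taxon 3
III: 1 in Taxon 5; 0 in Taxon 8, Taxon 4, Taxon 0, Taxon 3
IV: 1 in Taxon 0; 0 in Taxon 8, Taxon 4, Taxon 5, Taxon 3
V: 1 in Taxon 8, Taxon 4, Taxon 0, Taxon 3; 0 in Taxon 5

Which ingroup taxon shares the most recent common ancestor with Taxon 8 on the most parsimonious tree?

Character polarity is set by the outgroup: the derived state is whichever differs from the outgroup's state, so for II, IV, V the derived state is '0', and for the remaining characters it is '1'.
I: derived state '1' in Taxon 5 and Taxon 8 only — synapomorphy for {Taxon 5, Taxon 8}.
II (derived state '0') is shared by Taxon 3, Taxon 5, and Taxon 8 — a synapomorphy uniting that clade.
III: derived state '1' in Taxon 5 only — an autapomorphy, so it tells us nothing about relationships among taxa.
All ingroup taxa share the derived state '0' for IV; it defines the ingroup but does not resolve relationships within it.
V (derived state '0') is unique to Taxon 5 (autapomorphy; uninformative for grouping).
Most parsimonious ingroup topology: (Taxon 4,(Taxon 3,(Taxon 8,Taxon 5))).
Taxon 8 and Taxon 5 form a cherry on this tree, so they are sister taxa.

Taxon 5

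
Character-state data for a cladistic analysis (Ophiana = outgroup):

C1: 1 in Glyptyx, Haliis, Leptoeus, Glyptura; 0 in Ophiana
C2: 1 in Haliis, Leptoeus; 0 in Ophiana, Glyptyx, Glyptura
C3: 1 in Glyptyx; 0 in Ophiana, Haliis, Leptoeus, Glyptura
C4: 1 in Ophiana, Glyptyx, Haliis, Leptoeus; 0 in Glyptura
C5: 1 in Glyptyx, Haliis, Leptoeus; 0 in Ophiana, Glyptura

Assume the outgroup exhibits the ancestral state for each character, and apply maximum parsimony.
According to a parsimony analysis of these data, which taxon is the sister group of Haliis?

Leptoeus

Character polarity is set by the outgroup: the derived state is whichever differs from the outgroup's state, so for C4 the derived state is '0', and for the remaining characters it is '1'.
All ingroup taxa share the derived state '1' for C1; it defines the ingroup but does not resolve relationships within it.
C2 (derived state '1') is shared by Haliis and Leptoeus — a synapomorphy uniting that clade.
C3: derived state '1' in Glyptyx only — an autapomorphy, so it tells us nothing about relationships among taxa.
C4: derived state '0' in Glyptura only — an autapomorphy, so it tells us nothing about relationships among taxa.
Only Glyptyx, Haliis, and Leptoeus show the derived state '1' for C5, supporting them as a clade.
Most parsimonious ingroup topology: ((Glyptyx,(Haliis,Leptoeus)),Glyptura).
Haliis and Leptoeus form a cherry on this tree, so they are sister taxa.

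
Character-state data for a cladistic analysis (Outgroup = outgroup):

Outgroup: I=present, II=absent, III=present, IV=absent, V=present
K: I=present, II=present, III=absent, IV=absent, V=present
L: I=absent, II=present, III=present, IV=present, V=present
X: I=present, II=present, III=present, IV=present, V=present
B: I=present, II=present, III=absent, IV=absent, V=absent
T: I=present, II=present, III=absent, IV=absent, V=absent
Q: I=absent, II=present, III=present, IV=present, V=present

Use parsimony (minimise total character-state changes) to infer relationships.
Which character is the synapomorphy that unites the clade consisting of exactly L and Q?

Character polarity is set by the outgroup: the derived state is whichever differs from the outgroup's state, so for I, III, V the derived state is 'absent', and for the remaining characters it is 'present'.
Only L and Q show the derived state 'absent' for I, supporting them as a clade.
All ingroup taxa share the derived state 'present' for II; it defines the ingroup but does not resolve relationships within it.
Only B, K, and T show the derived state 'absent' for III, supporting them as a clade.
Only L, Q, and X show the derived state 'present' for IV, supporting them as a clade.
V (derived state 'absent') is shared by B and T — a synapomorphy uniting that clade.
Most parsimonious ingroup topology: ((K,(B,T)),((L,Q),X)).
The clade {L, Q} is supported by I: its derived state 'absent' occurs in exactly those taxa and in no other taxon (including the outgroup).

I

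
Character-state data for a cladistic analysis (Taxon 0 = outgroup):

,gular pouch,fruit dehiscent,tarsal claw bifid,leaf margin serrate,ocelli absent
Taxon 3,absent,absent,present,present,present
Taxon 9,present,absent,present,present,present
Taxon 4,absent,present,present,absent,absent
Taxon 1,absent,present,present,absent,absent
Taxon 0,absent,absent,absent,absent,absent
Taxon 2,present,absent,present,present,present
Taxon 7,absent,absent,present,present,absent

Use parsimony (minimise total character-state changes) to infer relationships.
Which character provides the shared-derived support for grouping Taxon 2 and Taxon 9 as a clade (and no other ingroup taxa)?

The outgroup has state 'absent' for every character, so 'present' is the derived state throughout.
gular pouch (derived state 'present') is shared by Taxon 2 and Taxon 9 — a synapomorphy uniting that clade.
Only Taxon 1 and Taxon 4 show the derived state 'present' for fruit dehiscent, supporting them as a clade.
tarsal claw bifid (derived state 'present') is shared by all ingroup taxa — unites the whole ingroup.
leaf margin serrate (derived state 'present') is shared by Taxon 2, Taxon 3, Taxon 7, and Taxon 9 — a synapomorphy uniting that clade.
Only Taxon 2, Taxon 3, and Taxon 9 show the derived state 'present' for ocelli absent, supporting them as a clade.
Most parsimonious ingroup topology: ((Taxon 1,Taxon 4),((Taxon 3,(Taxon 9,Taxon 2)),Taxon 7)).
The clade {Taxon 2, Taxon 9} is supported by gular pouch: its derived state 'present' occurs in exactly those taxa and in no other taxon (including the outgroup).

gular pouch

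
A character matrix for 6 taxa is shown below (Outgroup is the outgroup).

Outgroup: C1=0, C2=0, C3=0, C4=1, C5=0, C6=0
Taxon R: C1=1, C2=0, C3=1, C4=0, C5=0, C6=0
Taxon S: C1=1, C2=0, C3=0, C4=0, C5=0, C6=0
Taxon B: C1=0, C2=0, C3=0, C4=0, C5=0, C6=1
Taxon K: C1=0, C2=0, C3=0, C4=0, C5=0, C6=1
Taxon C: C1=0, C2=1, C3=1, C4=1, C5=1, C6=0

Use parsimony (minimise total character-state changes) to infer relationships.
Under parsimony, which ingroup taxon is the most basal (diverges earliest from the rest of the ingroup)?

Taxon C

Character polarity is set by the outgroup: the derived state is whichever differs from the outgroup's state, so for C4 the derived state is '0', and for the remaining characters it is '1'.
C1: derived state '1' in Taxon R and Taxon S only — synapomorphy for {Taxon R, Taxon S}.
C2 (derived state '1') is unique to Taxon C (autapomorphy; uninformative for grouping).
C3 (state '1') occurs in Taxon C and Taxon R but conflicts with the nesting implied by the other characters — most parsimoniously interpreted as homoplasy.
C4 (derived state '0') is shared by Taxon B, Taxon K, Taxon R, and Taxon S — a synapomorphy uniting that clade.
C5: derived state '1' in Taxon C only — an autapomorphy, so it tells us nothing about relationships among taxa.
C6: derived state '1' in Taxon B and Taxon K only — synapomorphy for {Taxon B, Taxon K}.
Most parsimonious ingroup topology: (((Taxon R,Taxon S),(Taxon B,Taxon K)),Taxon C).
Taxon C is sister to the clade containing all other ingroup taxa, so it is the earliest-diverging (most basal) ingroup lineage.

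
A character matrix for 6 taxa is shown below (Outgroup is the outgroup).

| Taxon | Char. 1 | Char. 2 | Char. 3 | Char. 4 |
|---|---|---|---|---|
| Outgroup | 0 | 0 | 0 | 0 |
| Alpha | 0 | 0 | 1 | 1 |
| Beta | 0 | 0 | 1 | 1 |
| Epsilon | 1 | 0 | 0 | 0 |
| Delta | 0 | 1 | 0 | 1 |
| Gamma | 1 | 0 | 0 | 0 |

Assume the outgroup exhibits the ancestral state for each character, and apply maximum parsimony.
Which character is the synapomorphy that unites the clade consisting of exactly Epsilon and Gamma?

The outgroup has state '0' for every character, so '1' is the derived state throughout.
Char. 1 (derived state '1') is shared by Epsilon and Gamma — a synapomorphy uniting that clade.
Char. 2: derived state '1' in Delta only — an autapomorphy, so it tells us nothing about relationships among taxa.
Char. 3 (derived state '1') is shared by Alpha and Beta — a synapomorphy uniting that clade.
Only Alpha, Beta, and Delta show the derived state '1' for Char. 4, supporting them as a clade.
Most parsimonious ingroup topology: (((Alpha,Beta),Delta),(Epsilon,Gamma)).
The clade {Epsilon, Gamma} is supported by Char. 1: its derived state '1' occurs in exactly those taxa and in no other taxon (including the outgroup).

Char. 1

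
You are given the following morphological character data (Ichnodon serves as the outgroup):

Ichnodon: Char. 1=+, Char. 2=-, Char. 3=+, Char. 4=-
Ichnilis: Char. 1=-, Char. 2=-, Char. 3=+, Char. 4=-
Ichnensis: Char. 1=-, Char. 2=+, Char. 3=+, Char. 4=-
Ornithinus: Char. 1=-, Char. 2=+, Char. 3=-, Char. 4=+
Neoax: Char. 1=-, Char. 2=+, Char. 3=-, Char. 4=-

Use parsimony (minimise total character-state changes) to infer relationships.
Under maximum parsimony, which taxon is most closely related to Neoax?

Ornithinus

Character polarity is set by the outgroup: the derived state is whichever differs from the outgroup's state, so for Char. 1, Char. 3 the derived state is '-', and for the remaining characters it is '+'.
Char. 1 (derived state '-') is shared by all ingroup taxa — unites the whole ingroup.
Char. 2 (derived state '+') is shared by Ichnensis, Neoax, and Ornithinus — a synapomorphy uniting that clade.
Char. 3: derived state '-' in Neoax and Ornithinus only — synapomorphy for {Neoax, Ornithinus}.
Char. 4: derived state '+' in Ornithinus only — an autapomorphy, so it tells us nothing about relationships among taxa.
Most parsimonious ingroup topology: (Ichnilis,(Ichnensis,(Ornithinus,Neoax))).
Neoax and Ornithinus form a cherry on this tree, so they are sister taxa.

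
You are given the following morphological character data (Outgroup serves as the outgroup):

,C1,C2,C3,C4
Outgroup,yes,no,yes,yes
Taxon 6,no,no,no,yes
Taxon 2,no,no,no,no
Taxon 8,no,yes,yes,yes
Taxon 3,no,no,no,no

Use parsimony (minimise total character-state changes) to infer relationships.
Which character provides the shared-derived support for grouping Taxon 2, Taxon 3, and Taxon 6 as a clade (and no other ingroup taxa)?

C3

Character polarity is set by the outgroup: the derived state is whichever differs from the outgroup's state, so for C1, C3, C4 the derived state is 'no', and for the remaining characters it is 'yes'.
C1 (derived state 'no') is shared by all ingroup taxa — unites the whole ingroup.
C2 (derived state 'yes') is unique to Taxon 8 (autapomorphy; uninformative for grouping).
C3 (derived state 'no') is shared by Taxon 2, Taxon 3, and Taxon 6 — a synapomorphy uniting that clade.
C4: derived state 'no' in Taxon 2 and Taxon 3 only — synapomorphy for {Taxon 2, Taxon 3}.
Most parsimonious ingroup topology: (((Taxon 2,Taxon 3),Taxon 6),Taxon 8).
The clade {Taxon 2, Taxon 3, Taxon 6} is supported by C3: its derived state 'no' occurs in exactly those taxa and in no other taxon (including the outgroup).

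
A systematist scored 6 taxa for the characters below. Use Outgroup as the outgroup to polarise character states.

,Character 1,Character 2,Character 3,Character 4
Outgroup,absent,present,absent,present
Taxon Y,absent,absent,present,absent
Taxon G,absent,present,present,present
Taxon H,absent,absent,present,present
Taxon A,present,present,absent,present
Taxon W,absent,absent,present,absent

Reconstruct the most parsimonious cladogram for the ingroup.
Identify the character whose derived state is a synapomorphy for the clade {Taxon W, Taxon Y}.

Character 4

Character polarity is set by the outgroup: the derived state is whichever differs from the outgroup's state, so for Character 2, Character 4 the derived state is 'absent', and for the remaining characters it is 'present'.
Character 1 (derived state 'present') is unique to Taxon A (autapomorphy; uninformative for grouping).
Only Taxon H, Taxon W, and Taxon Y show the derived state 'absent' for Character 2, supporting them as a clade.
Only Taxon G, Taxon H, Taxon W, and Taxon Y show the derived state 'present' for Character 3, supporting them as a clade.
Character 4 (derived state 'absent') is shared by Taxon W and Taxon Y — a synapomorphy uniting that clade.
Most parsimonious ingroup topology: ((((Taxon Y,Taxon W),Taxon H),Taxon G),Taxon A).
The clade {Taxon W, Taxon Y} is supported by Character 4: its derived state 'absent' occurs in exactly those taxa and in no other taxon (including the outgroup).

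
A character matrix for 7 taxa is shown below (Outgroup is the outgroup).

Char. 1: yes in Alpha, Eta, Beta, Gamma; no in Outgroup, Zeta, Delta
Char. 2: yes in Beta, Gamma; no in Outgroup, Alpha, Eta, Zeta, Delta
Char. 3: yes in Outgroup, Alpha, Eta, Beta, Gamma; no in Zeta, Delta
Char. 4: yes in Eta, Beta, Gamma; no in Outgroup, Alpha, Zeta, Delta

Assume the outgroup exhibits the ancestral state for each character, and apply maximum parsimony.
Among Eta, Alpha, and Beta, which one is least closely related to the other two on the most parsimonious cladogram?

Character polarity is set by the outgroup: the derived state is whichever differs from the outgroup's state, so for Char. 3 the derived state is 'no', and for the remaining characters it is 'yes'.
Only Alpha, Beta, Eta, and Gamma show the derived state 'yes' for Char. 1, supporting them as a clade.
Char. 2: derived state 'yes' in Beta and Gamma only — synapomorphy for {Beta, Gamma}.
Only Delta and Zeta show the derived state 'no' for Char. 3, supporting them as a clade.
Char. 4 (derived state 'yes') is shared by Beta, Eta, and Gamma — a synapomorphy uniting that clade.
Most parsimonious ingroup topology: ((Alpha,(Eta,(Beta,Gamma))),(Zeta,Delta)).
Eta and Beta share a more recent common ancestor with each other than either does with Alpha, so Alpha is the least closely related of the three.

Alpha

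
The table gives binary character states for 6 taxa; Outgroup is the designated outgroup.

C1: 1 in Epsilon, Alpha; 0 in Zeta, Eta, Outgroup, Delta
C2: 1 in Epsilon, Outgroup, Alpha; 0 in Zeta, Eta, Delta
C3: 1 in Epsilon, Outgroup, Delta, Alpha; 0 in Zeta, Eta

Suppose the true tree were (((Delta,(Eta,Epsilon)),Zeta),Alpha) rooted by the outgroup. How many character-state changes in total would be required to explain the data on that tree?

Map each character onto (((Delta,(Eta,Epsilon)),Zeta),Alpha) (rooted by Outgroup) and count the minimum state changes it requires (Fitch parsimony):
C1: 2; C2: 2; C3: 2.
Total tree length = 6.

6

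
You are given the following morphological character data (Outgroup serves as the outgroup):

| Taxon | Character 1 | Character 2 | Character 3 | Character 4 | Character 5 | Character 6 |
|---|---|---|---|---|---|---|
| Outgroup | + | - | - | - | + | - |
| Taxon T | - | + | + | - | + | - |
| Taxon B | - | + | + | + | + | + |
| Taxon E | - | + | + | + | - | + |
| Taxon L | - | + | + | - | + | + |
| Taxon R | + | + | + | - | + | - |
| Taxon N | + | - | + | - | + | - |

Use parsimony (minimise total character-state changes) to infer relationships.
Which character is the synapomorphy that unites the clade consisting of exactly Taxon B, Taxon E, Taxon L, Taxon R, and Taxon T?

Character polarity is set by the outgroup: the derived state is whichever differs from the outgroup's state, so for Character 1, Character 5 the derived state is '-', and for the remaining characters it is '+'.
Character 1 (derived state '-') is shared by Taxon B, Taxon E, Taxon L, and Taxon T — a synapomorphy uniting that clade.
Only Taxon B, Taxon E, Taxon L, Taxon R, and Taxon T show the derived state '+' for Character 2, supporting them as a clade.
All ingroup taxa share the derived state '+' for Character 3; it defines the ingroup but does not resolve relationships within it.
Character 4: derived state '+' in Taxon B and Taxon E only — synapomorphy for {Taxon B, Taxon E}.
Character 5 (derived state '-') is unique to Taxon E (autapomorphy; uninformative for grouping).
Character 6 (derived state '+') is shared by Taxon B, Taxon E, and Taxon L — a synapomorphy uniting that clade.
Most parsimonious ingroup topology: (((Taxon T,((Taxon B,Taxon E),Taxon L)),Taxon R),Taxon N).
The clade {Taxon B, Taxon E, Taxon L, Taxon R, Taxon T} is supported by Character 2: its derived state '+' occurs in exactly those taxa and in no other taxon (including the outgroup).

Character 2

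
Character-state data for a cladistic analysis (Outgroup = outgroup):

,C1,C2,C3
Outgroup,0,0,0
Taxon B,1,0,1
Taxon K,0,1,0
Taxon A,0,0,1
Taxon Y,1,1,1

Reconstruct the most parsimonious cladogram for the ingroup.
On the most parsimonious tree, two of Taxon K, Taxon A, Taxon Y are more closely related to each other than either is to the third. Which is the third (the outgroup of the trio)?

Taxon K

The outgroup has state '0' for every character, so '1' is the derived state throughout.
Only Taxon B and Taxon Y show the derived state '1' for C1, supporting them as a clade.
C2 (state '1') occurs in Taxon K and Taxon Y but conflicts with the nesting implied by the other characters — most parsimoniously interpreted as homoplasy.
Only Taxon A, Taxon B, and Taxon Y show the derived state '1' for C3, supporting them as a clade.
Most parsimonious ingroup topology: (((Taxon B,Taxon Y),Taxon A),Taxon K).
Taxon A and Taxon Y share a more recent common ancestor with each other than either does with Taxon K, so Taxon K is the least closely related of the three.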